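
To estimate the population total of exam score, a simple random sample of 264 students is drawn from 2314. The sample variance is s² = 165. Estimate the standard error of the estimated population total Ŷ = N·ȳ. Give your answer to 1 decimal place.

1721.9

Var(Ŷ) = N²·Var(ȳ) = N²·(1 − n/N)·s²/n.
f = 264/2314 = 0.11408816; Var(ȳ) = 0.88591184·165/264 = 0.5536949.
Var(Ŷ) = 2314² · 0.5536949 = 2.9648125 × 10^6.
SE(Ŷ) = √(2.9648125 × 10^6) = 1721.9.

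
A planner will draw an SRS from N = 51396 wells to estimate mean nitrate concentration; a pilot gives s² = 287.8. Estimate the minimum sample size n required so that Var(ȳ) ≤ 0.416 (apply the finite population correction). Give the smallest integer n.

683

Without fpc, n₀ = s²/D = 287.8/0.416 = 691.8269.
With fpc, (1 − n/N)·s²/n ≤ D requires n ≥ n₀/(1 + n₀/N) = 691.8269/(1 + 691.8269/51396) = 682.6381.
Rounding up, n = 683.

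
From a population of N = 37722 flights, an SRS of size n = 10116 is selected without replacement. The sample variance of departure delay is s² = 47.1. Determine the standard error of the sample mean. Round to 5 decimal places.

Under SRS without replacement, Var(ȳ) = (1 − f)·s²/n with f = n/N = 10116/37722 = 0.26817242.
Var(ȳ) = (1 − 0.26817242)·47.1/10116 = 0.73182758·0.0046559905 = 0.0034073823.
SE(ȳ) = √(0.0034073823) = 0.05837.

0.05837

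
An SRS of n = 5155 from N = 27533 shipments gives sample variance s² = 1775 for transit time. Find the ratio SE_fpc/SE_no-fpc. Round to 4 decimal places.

0.9015

f = n/N = 5155/27533 = 0.18722987.
SE_no-fpc = √(s²/n) = 0.58679289; SE_fpc = √((1−f)s²/n) = 0.52901588.
Ratio = √(1−f) = 0.90153765.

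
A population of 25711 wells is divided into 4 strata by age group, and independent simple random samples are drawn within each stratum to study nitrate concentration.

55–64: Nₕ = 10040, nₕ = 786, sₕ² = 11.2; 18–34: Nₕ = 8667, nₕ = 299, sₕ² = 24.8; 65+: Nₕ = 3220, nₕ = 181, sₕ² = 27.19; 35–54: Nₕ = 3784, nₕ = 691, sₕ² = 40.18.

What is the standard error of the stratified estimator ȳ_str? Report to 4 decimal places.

Var(ȳ_str) = Σₕ Wₕ²(1 − fₕ)sₕ²/nₕ with Wₕ = Nₕ/N, N = 25711.
55–64: Wₕ = 0.39049434; term = 0.39049434²·(1 − 0.07828685)·11.2/786 = 0.0020027224.
18–34: Wₕ = 0.33709307; term = 0.33709307²·(1 − 0.03449867)·24.8/299 = 0.0090998247.
65+: Wₕ = 0.12523822; term = 0.12523822²·(1 − 0.05621118)·27.19/181 = 0.0022237157.
35–54: Wₕ = 0.14717436; term = 0.14717436²·(1 − 0.18261099)·40.18/691 = 0.0010294968.
Sum = 0.01435576.
SE = √(0.01435576) = 0.1198.

0.1198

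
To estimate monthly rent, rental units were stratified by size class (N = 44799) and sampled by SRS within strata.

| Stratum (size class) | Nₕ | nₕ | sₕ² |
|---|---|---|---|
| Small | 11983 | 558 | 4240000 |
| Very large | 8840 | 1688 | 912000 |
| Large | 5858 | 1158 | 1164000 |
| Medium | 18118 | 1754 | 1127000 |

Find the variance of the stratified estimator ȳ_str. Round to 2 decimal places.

Var(ȳ_str) = Σₕ Wₕ²(1 − fₕ)sₕ²/nₕ with Wₕ = Nₕ/N, N = 44799.
Small: Wₕ = 0.26748365; term = 0.26748365²·(1 − 0.04656597)·4240000/558 = 518.34246.
Very large: Wₕ = 0.19732583; term = 0.19732583²·(1 − 0.19095023)·912000/1688 = 17.020234.
Large: Wₕ = 0.13076185; term = 0.13076185²·(1 − 0.19767839)·1164000/1158 = 13.789706.
Medium: Wₕ = 0.40442867; term = 0.40442867²·(1 − 0.09680980)·1127000/1754 = 94.919931.
Sum = 644.07233.

644.07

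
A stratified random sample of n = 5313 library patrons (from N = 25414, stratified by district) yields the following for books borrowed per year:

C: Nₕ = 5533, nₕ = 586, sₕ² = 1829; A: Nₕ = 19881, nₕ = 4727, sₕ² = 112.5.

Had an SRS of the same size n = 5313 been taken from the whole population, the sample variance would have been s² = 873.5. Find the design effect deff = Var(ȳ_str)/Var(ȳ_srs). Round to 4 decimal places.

Var(ȳ_str) = Σ Wₕ²(1−fₕ)sₕ²/nₕ with Wₕ = Nₕ/25414:
  C: (5533/25414)²·(1−586/5533)·1829/586 = 0.13227343
  A: (19881/25414)²·(1−4727/19881)·112.5/4727 = 0.01110162
  → Var(ȳ_str) = 0.14337505.
Var(ȳ_srs) = (1 − 5313/25414)·873.5/5313 = 0.13003724.
deff = 0.14337505 / 0.13003724 = 1.1026.

1.1026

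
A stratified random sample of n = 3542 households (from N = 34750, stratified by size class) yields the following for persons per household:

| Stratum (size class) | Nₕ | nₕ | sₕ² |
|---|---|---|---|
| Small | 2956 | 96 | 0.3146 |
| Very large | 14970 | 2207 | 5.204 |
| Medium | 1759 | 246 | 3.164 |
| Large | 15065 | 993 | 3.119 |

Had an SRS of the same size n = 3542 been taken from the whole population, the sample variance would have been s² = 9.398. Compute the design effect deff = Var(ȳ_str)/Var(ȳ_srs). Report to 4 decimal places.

Var(ȳ_str) = Σ Wₕ²(1−fₕ)sₕ²/nₕ with Wₕ = Nₕ/34750:
  Small: (2956/34750)²·(1−96/2956)·0.3146/96 = 2.2942901 × 10^-5
  Very large: (14970/34750)²·(1−2207/14970)·5.204/2207 = 3.7307823 × 10^-4
  Medium: (1759/34750)²·(1−246/1759)·3.164/246 = 2.8346309 × 10^-5
  Large: (15065/34750)²·(1−993/15065)·3.119/993 = 5.5141868 × 10^-4
  → Var(ȳ_str) = 9.7578612 × 10^-4.
Var(ȳ_srs) = (1 − 3542/34750)·9.398/3542 = 0.0023828572.
deff = (9.7578612 × 10^-4) / 0.0023828572 = 0.4095.

0.4095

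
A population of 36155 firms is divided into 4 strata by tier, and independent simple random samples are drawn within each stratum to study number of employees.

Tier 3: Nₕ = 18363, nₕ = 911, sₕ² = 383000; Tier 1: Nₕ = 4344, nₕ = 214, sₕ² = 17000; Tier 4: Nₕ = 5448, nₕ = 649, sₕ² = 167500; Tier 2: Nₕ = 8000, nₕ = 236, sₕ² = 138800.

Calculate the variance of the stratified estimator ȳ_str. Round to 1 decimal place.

137.3

Var(ȳ_str) = Σₕ Wₕ²(1 − fₕ)sₕ²/nₕ with Wₕ = Nₕ/N, N = 36155.
Tier 3: Wₕ = 0.50789656; term = 0.50789656²·(1 − 0.04961063)·383000/911 = 103.07005.
Tier 1: Wₕ = 0.12014936; term = 0.12014936²·(1 − 0.04926335)·17000/214 = 1.0902806.
Tier 4: Wₕ = 0.15068455; term = 0.15068455²·(1 − 0.11912628)·167500/649 = 5.1620384.
Tier 2: Wₕ = 0.22126953; term = 0.22126953²·(1 − 0.02950000)·138800/236 = 27.945781.
Sum = 137.26815.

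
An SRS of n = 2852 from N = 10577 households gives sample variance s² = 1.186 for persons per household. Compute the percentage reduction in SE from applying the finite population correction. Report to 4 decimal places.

14.5390

f = n/N = 2852/10577 = 0.26964168.
SE_no-fpc = √(s²/n) = 0.020392364; SE_fpc = √((1−f)s²/n) = 0.017427519.
Ratio = √(1−f) = 0.85461004. Reduction = 100·(1 − 0.85461004) = 14.5390%.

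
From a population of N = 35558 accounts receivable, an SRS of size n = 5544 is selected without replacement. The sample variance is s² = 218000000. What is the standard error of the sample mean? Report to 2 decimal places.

182.18

Under SRS without replacement, Var(ȳ) = (1 − f)·s²/n with f = n/N = 5544/35558 = 0.15591428.
Var(ȳ) = (1 − 0.15591428)·218000000/5544 = 0.84408572·39321.789 = 33190.961.
SE(ȳ) = √(33190.961) = 182.18.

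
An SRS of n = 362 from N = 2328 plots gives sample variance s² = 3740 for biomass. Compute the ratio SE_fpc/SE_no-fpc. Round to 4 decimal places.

0.9190

f = n/N = 362/2328 = 0.15549828.
SE_no-fpc = √(s²/n) = 3.2142638; SE_fpc = √((1−f)s²/n) = 2.9538048.
Ratio = √(1−f) = 0.91896775.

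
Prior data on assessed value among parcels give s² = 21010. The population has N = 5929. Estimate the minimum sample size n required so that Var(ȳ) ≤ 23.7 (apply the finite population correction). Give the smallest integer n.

Without fpc, n₀ = s²/D = 21010/23.7 = 886.4979.
With fpc, (1 − n/N)·s²/n ≤ D requires n ≥ n₀/(1 + n₀/N) = 886.4979/(1 + 886.4979/5929) = 771.1903.
Rounding up, n = 772.

772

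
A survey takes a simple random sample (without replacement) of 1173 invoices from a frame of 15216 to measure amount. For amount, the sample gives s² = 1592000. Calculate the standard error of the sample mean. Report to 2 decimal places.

Under SRS without replacement, Var(ȳ) = (1 − f)·s²/n with f = n/N = 1173/15216 = 0.07708991.
Var(ȳ) = (1 − 0.07708991)·1592000/1173 = 0.92291009·1357.2038 = 1252.577.
SE(ȳ) = √(1252.577) = 35.39.

35.39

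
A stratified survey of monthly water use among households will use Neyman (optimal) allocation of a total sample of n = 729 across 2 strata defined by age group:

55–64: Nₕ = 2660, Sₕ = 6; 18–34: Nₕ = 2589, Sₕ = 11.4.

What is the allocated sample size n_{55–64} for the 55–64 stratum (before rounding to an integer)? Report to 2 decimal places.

Neyman allocation: nₕ = n·NₕSₕ / Σⱼ NⱼSⱼ.
Σ NⱼSⱼ = 2660·6 + 2589·11.4 = 45474.6.
n_{55–64} = 729·2660·6 / 45474.6 = 255.85.

255.85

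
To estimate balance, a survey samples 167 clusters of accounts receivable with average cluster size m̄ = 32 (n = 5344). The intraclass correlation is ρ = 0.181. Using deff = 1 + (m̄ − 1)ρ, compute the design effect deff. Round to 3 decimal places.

6.611

deff = 1 + (32 − 1)·0.181 = 1 + 5.611 = 6.611.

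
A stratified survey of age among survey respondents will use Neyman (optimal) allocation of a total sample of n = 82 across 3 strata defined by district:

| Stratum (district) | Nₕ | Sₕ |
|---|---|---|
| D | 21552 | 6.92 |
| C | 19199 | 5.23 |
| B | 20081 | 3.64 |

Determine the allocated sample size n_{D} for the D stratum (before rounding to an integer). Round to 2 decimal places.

37.90

Neyman allocation: nₕ = n·NₕSₕ / Σⱼ NⱼSⱼ.
Σ NⱼSⱼ = 21552·6.92 + 19199·5.23 + 20081·3.64 = 322645.45.
n_{D} = 82·21552·6.92 / 322645.45 = 37.90.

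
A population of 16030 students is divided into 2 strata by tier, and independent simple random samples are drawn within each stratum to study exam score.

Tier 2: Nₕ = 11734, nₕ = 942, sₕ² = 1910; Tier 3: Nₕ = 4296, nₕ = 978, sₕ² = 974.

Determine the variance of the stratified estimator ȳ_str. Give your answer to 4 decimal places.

Var(ȳ_str) = Σₕ Wₕ²(1 − fₕ)sₕ²/nₕ with Wₕ = Nₕ/N, N = 16030.
Tier 2: Wₕ = 0.73200250; term = 0.73200250²·(1 − 0.08027953)·1910/942 = 0.99922534.
Tier 3: Wₕ = 0.26799750; term = 0.26799750²·(1 − 0.22765363)·974/978 = 0.055245093.
Sum = 1.0544704.

1.0545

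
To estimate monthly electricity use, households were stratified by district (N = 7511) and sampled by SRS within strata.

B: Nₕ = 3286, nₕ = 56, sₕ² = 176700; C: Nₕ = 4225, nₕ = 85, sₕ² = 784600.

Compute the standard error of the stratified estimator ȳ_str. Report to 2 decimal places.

Var(ȳ_str) = Σₕ Wₕ²(1 − fₕ)sₕ²/nₕ with Wₕ = Nₕ/N, N = 7511.
B: Wₕ = 0.43749168; term = 0.43749168²·(1 − 0.01704200)·176700/56 = 593.6399.
C: Wₕ = 0.56250832; term = 0.56250832²·(1 − 0.02011834)·784600/85 = 2861.9425.
Sum = 3455.5824.
SE = √(3455.5824) = 58.78.

58.78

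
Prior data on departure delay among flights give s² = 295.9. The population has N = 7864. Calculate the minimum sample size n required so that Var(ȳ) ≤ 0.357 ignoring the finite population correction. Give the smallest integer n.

Without fpc, n₀ = s²/D = 295.9/0.357 = 828.8515.
Rounding up, n = 829.

829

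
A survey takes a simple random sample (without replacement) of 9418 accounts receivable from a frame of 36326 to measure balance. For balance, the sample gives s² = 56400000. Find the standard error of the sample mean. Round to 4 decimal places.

66.6027

Under SRS without replacement, Var(ȳ) = (1 − f)·s²/n with f = n/N = 9418/36326 = 0.25926334.
Var(ȳ) = (1 − 0.25926334)·56400000/9418 = 0.74073666·5988.5326 = 4435.9256.
SE(ȳ) = √(4435.9256) = 66.6027.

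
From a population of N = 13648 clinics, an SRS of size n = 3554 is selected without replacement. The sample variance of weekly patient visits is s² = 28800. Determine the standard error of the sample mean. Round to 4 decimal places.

2.4481

Under SRS without replacement, Var(ȳ) = (1 − f)·s²/n with f = n/N = 3554/13648 = 0.26040445.
Var(ȳ) = (1 − 0.26040445)·28800/3554 = 0.73959555·8.1035453 = 5.993346.
SE(ȳ) = √(5.993346) = 2.4481.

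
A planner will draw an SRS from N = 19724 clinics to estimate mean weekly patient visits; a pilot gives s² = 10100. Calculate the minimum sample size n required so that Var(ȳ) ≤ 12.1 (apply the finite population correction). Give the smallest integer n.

Without fpc, n₀ = s²/D = 10100/12.1 = 834.7107.
With fpc, (1 − n/N)·s²/n ≤ D requires n ≥ n₀/(1 + n₀/N) = 834.7107/(1 + 834.7107/19724) = 800.8203.
Rounding up, n = 801.

801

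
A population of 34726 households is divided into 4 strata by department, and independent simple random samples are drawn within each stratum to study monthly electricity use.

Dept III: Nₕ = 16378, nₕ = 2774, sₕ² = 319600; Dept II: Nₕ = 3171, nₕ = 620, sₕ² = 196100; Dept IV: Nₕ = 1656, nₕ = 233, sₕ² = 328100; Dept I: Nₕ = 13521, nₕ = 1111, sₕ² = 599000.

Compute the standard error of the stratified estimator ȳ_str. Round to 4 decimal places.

Var(ȳ_str) = Σₕ Wₕ²(1 − fₕ)sₕ²/nₕ with Wₕ = Nₕ/N, N = 34726.
Dept III: Wₕ = 0.47163509; term = 0.47163509²·(1 − 0.16937355)·319600/2774 = 21.287187.
Dept II: Wₕ = 0.09131486; term = 0.09131486²·(1 − 0.19552192)·196100/620 = 2.1216956.
Dept IV: Wₕ = 0.04768761; term = 0.04768761²·(1 − 0.14070048)·328100/233 = 2.7517313.
Dept I: Wₕ = 0.38936244; term = 0.38936244²·(1 − 0.08216848)·599000/1111 = 75.021171.
Sum = 101.18178.
SE = √(101.18178) = 10.0589.

10.0589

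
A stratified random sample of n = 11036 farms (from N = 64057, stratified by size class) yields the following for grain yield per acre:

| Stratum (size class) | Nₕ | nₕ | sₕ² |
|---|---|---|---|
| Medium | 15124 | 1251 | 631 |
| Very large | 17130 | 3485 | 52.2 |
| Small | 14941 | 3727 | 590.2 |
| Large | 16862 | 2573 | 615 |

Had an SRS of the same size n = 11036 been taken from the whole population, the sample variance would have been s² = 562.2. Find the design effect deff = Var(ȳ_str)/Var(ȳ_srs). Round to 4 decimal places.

Var(ȳ_str) = Σ Wₕ²(1−fₕ)sₕ²/nₕ with Wₕ = Nₕ/64057:
  Medium: (15124/64057)²·(1−1251/15124)·631/1251 = 0.025791459
  Very large: (17130/64057)²·(1−3485/17130)·52.2/3485 = 8.5322866 × 10^-4
  Small: (14941/64057)²·(1−3727/14941)·590.2/3727 = 0.0064661658
  Large: (16862/64057)²·(1−2573/16862)·615/2573 = 0.014035021
  → Var(ȳ_str) = 0.047145874.
Var(ȳ_srs) = (1 − 11036/64057)·562.2/11036 = 0.042165812.
deff = 0.047145874 / 0.042165812 = 1.1181.

1.1181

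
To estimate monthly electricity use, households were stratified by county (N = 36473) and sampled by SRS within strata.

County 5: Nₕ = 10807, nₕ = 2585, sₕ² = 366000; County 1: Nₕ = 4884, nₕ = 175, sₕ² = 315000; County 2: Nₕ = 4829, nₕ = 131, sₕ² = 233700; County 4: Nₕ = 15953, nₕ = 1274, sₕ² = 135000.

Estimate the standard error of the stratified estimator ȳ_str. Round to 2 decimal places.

Var(ȳ_str) = Σₕ Wₕ²(1 − fₕ)sₕ²/nₕ with Wₕ = Nₕ/N, N = 36473.
County 5: Wₕ = 0.29630137; term = 0.29630137²·(1 − 0.23919682)·366000/2585 = 9.4571481.
County 1: Wₕ = 0.13390727; term = 0.13390727²·(1 − 0.03583129)·315000/175 = 31.119591.
County 2: Wₕ = 0.13239931; term = 0.13239931²·(1 − 0.02712777)·233700/131 = 30.423884.
County 4: Wₕ = 0.43739204; term = 0.43739204²·(1 − 0.07985959)·135000/1274 = 18.653494.
Sum = 89.654117.
SE = √(89.654117) = 9.47.

9.47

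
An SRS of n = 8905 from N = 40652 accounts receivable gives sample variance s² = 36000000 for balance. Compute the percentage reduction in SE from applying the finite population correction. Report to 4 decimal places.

f = n/N = 8905/40652 = 0.21905441.
SE_no-fpc = √(s²/n) = 63.582015; SE_fpc = √((1−f)s²/n) = 56.188143.
Ratio = √(1−f) = 0.88371126. Reduction = 100·(1 − 0.88371126) = 11.6289%.

11.6289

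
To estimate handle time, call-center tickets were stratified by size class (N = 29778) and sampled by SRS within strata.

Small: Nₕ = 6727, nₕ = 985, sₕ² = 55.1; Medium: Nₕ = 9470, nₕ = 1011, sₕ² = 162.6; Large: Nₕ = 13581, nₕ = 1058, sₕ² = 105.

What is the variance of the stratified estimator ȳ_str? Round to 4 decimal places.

0.0360

Var(ȳ_str) = Σₕ Wₕ²(1 − fₕ)sₕ²/nₕ with Wₕ = Nₕ/N, N = 29778.
Small: Wₕ = 0.22590503; term = 0.22590503²·(1 − 0.14642486)·55.1/985 = 0.0024367385.
Medium: Wₕ = 0.31802001; term = 0.31802001²·(1 − 0.10675818)·162.6/1011 = 0.014529389.
Large: Wₕ = 0.45607495; term = 0.45607495²·(1 − 0.07790295)·105/1058 = 0.019034992.
Sum = 0.03600112.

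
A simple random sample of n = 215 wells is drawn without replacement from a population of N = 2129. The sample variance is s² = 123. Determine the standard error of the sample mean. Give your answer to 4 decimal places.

Under SRS without replacement, Var(ȳ) = (1 − f)·s²/n with f = n/N = 215/2129 = 0.10098638.
Var(ȳ) = (1 − 0.10098638)·123/215 = 0.89901362·0.57209302 = 0.51431942.
SE(ȳ) = √(0.51431942) = 0.7172.

0.7172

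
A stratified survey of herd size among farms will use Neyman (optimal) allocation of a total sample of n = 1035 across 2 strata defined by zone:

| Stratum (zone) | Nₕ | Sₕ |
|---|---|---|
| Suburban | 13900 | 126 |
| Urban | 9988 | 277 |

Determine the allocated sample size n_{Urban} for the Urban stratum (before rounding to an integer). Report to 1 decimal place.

633.8

Neyman allocation: nₕ = n·NₕSₕ / Σⱼ NⱼSⱼ.
Σ NⱼSⱼ = 13900·126 + 9988·277 = 4.518076 × 10^6.
n_{Urban} = 1035·9988·277 / (4.518076 × 10^6) = 633.8.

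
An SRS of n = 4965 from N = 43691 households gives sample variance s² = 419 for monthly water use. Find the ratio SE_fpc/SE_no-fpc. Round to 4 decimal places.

0.9415

f = n/N = 4965/43691 = 0.11363896.
SE_no-fpc = √(s²/n) = 0.29050084; SE_fpc = √((1−f)s²/n) = 0.27349709.
Ratio = √(1−f) = 0.94146749.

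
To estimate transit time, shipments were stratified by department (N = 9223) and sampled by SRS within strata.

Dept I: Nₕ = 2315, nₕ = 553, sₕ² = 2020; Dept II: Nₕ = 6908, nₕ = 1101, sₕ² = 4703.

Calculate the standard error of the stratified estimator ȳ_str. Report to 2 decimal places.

Var(ȳ_str) = Σₕ Wₕ²(1 − fₕ)sₕ²/nₕ with Wₕ = Nₕ/N, N = 9223.
Dept I: Wₕ = 0.25100293; term = 0.25100293²·(1 − 0.23887689)·2020/553 = 0.17516153.
Dept II: Wₕ = 0.74899707; term = 0.74899707²·(1 − 0.15938043)·4703/1101 = 2.0144078.
Sum = 2.1895693.
SE = √(2.1895693) = 1.48.

1.48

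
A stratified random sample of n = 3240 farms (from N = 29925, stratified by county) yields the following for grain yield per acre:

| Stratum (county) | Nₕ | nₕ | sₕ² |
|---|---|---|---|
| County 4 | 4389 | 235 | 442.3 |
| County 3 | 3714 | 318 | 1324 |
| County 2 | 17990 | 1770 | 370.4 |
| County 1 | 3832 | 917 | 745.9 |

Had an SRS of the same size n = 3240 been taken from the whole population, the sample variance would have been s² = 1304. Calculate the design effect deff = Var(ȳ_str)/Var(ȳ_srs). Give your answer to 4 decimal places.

Var(ȳ_str) = Σ Wₕ²(1−fₕ)sₕ²/nₕ with Wₕ = Nₕ/29925:
  County 4: (4389/29925)²·(1−235/4389)·442.3/235 = 0.038318882
  County 3: (3714/29925)²·(1−318/3714)·1324/318 = 0.058641103
  County 2: (17990/29925)²·(1−1770/17990)·370.4/1770 = 0.068188542
  County 1: (3832/29925)²·(1−917/3832)·745.9/917 = 0.010146284
  → Var(ȳ_str) = 0.17529481.
Var(ȳ_srs) = (1 − 3240/29925)·1304/3240 = 0.35889353.
deff = 0.17529481 / 0.35889353 = 0.4884.

0.4884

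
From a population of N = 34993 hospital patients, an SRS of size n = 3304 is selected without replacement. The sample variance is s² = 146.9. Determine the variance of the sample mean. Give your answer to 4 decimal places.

Under SRS without replacement, Var(ȳ) = (1 − f)·s²/n with f = n/N = 3304/34993 = 0.09441888.
Var(ȳ) = (1 − 0.09441888)·146.9/3304 = 0.90558112·0.044461259 = 0.040263277.

0.0403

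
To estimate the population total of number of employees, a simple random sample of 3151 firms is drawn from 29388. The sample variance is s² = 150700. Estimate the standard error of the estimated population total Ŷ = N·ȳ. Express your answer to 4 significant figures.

192000

Var(Ŷ) = N²·Var(ȳ) = N²·(1 − n/N)·s²/n.
f = 3151/29388 = 0.10722063; Var(ȳ) = 0.89277937·150700/3151 = 42.698144.
Var(Ŷ) = 29388² · 42.698144 = 3.6876446 × 10^10.
SE(Ŷ) = √(3.6876446 × 10^10) = 192000.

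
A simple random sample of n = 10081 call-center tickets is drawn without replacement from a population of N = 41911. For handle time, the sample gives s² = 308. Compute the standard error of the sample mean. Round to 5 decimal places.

Under SRS without replacement, Var(ȳ) = (1 − f)·s²/n with f = n/N = 10081/41911 = 0.24053351.
Var(ȳ) = (1 − 0.24053351)·308/10081 = 0.75946649·0.030552525 = 0.023203619.
SE(ȳ) = √(0.023203619) = 0.15233.

0.15233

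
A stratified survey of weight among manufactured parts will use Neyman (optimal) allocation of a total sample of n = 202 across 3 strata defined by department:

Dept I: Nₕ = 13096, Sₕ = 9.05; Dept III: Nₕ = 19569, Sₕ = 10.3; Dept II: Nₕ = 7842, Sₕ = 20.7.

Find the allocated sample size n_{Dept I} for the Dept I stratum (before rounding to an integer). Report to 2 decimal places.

Neyman allocation: nₕ = n·NₕSₕ / Σⱼ NⱼSⱼ.
Σ NⱼSⱼ = 13096·9.05 + 19569·10.3 + 7842·20.7 = 482408.9.
n_{Dept I} = 202·13096·9.05 / 482408.9 = 49.63.

49.63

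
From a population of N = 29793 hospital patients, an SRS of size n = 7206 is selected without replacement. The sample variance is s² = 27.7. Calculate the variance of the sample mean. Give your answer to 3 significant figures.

Under SRS without replacement, Var(ȳ) = (1 − f)·s²/n with f = n/N = 7206/29793 = 0.24186890.
Var(ȳ) = (1 − 0.24186890)·27.7/7206 = 0.75813110·0.0038440189 = 0.0029142703.

0.00291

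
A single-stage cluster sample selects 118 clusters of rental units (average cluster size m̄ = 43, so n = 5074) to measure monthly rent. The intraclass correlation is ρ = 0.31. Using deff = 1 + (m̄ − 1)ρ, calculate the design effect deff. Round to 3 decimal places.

deff = 1 + (43 − 1)·0.31 = 1 + 13.02 = 14.02.

14.020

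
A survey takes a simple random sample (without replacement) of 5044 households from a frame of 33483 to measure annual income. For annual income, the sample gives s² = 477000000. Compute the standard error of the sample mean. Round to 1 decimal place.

283.4

Under SRS without replacement, Var(ȳ) = (1 − f)·s²/n with f = n/N = 5044/33483 = 0.15064361.
Var(ȳ) = (1 − 0.15064361)·477000000/5044 = 0.84935639·94567.803 = 80321.768.
SE(ȳ) = √(80321.768) = 283.4.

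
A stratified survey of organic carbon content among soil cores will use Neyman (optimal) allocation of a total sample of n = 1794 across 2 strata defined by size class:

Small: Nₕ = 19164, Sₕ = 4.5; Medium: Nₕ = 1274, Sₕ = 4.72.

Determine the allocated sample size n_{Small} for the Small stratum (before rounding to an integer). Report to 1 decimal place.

Neyman allocation: nₕ = n·NₕSₕ / Σⱼ NⱼSⱼ.
Σ NⱼSⱼ = 19164·4.5 + 1274·4.72 = 92251.28.
n_{Small} = 1794·19164·4.5 / 92251.28 = 1677.1.

1677.1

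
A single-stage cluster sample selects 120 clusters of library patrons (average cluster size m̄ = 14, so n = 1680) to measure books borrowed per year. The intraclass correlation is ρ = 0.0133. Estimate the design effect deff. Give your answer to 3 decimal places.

deff = 1 + (14 − 1)·0.0133 = 1 + 0.1729 = 1.1729.

1.173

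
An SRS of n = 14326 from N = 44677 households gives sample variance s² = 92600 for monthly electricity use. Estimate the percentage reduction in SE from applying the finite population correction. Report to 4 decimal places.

17.5777

f = n/N = 14326/44677 = 0.32065716.
SE_no-fpc = √(s²/n) = 2.542395; SE_fpc = √((1−f)s²/n) = 2.0954993.
Ratio = √(1−f) = 0.82422257. Reduction = 100·(1 − 0.82422257) = 17.5777%.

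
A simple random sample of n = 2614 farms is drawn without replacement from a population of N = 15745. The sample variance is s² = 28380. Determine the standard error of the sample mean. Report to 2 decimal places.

Under SRS without replacement, Var(ȳ) = (1 − f)·s²/n with f = n/N = 2614/15745 = 0.16602096.
Var(ȳ) = (1 − 0.16602096)·28380/2614 = 0.83397904·10.856924 = 9.0544473.
SE(ȳ) = √(9.0544473) = 3.01.

3.01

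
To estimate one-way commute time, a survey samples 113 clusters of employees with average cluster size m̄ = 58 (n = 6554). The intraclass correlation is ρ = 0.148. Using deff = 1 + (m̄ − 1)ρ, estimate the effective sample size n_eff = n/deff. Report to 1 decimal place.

694.6

deff = 1 + (58 − 1)·0.148 = 1 + 8.436 = 9.436.
n_eff = 6554 / 9.436 = 694.6.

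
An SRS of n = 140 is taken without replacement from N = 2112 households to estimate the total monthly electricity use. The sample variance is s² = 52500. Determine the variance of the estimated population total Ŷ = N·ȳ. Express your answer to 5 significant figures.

1.5618 × 10^9

Var(Ŷ) = N²·Var(ȳ) = N²·(1 − n/N)·s²/n.
f = 140/2112 = 0.06628788; Var(ȳ) = 0.93371212·52500/140 = 350.14205.
Var(Ŷ) = 2112² · 350.14205 = 1.561824 × 10^9.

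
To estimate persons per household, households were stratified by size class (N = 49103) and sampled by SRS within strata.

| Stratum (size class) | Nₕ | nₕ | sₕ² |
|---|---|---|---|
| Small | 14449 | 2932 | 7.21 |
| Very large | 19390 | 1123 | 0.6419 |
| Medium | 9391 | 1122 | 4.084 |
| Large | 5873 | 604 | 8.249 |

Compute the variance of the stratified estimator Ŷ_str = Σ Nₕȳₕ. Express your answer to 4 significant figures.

1.317 × 10^6

Var(Ŷ_str) = Σₕ Nₕ²(1 − fₕ)sₕ²/nₕ.
Small: 14449²·(1 − 2932/14449)·7.21/2932 = 409212.09.
Very large: 19390²·(1 − 1123/19390)·0.6419/1123 = 202456.93.
Medium: 9391²·(1 − 1122/9391)·4.084/1122 = 282655.67.
Large: 5873²·(1 − 604/5873)·8.249/604 = 422622.45.
Sum = 1.3169471 × 10^6.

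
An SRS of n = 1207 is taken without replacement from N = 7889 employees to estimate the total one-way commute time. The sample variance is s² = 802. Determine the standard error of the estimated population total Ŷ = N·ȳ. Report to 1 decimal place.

5918.3

Var(Ŷ) = N²·Var(ȳ) = N²·(1 − n/N)·s²/n.
f = 1207/7889 = 0.15299785; Var(ȳ) = 0.84700215·802/1207 = 0.56279679.
Var(Ŷ) = 7889² · 0.56279679 = 3.5026402 × 10^7.
SE(Ŷ) = √(3.5026402 × 10^7) = 5918.3.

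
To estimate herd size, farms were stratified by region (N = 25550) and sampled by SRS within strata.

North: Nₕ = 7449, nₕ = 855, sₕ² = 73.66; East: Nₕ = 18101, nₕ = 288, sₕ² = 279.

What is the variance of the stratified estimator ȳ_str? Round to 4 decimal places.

0.4850

Var(ȳ_str) = Σₕ Wₕ²(1 − fₕ)sₕ²/nₕ with Wₕ = Nₕ/N, N = 25550.
North: Wₕ = 0.29154599; term = 0.29154599²·(1 − 0.11478051)·73.66/855 = 0.0064823236.
East: Wₕ = 0.70845401; term = 0.70845401²·(1 − 0.01591072)·279/288 = 0.47848634.
Sum = 0.48496866.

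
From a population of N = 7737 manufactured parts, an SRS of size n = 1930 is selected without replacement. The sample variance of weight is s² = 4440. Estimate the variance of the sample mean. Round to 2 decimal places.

1.73

Under SRS without replacement, Var(ȳ) = (1 − f)·s²/n with f = n/N = 1930/7737 = 0.24945069.
Var(ȳ) = (1 − 0.24945069)·4440/1930 = 0.75054931·2.3005181 = 1.7266523.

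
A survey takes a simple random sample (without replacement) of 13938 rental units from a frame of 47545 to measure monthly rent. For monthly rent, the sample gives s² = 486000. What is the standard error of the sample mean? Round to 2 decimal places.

Under SRS without replacement, Var(ȳ) = (1 − f)·s²/n with f = n/N = 13938/47545 = 0.29315385.
Var(ȳ) = (1 − 0.29315385)·486000/13938 = 0.70684615·34.868704 = 24.646809.
SE(ȳ) = √(24.646809) = 4.96.

4.96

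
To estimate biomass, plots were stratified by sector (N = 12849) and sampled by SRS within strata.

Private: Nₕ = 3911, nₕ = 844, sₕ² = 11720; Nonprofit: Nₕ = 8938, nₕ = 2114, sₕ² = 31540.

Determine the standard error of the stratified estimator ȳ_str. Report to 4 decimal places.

Var(ȳ_str) = Σₕ Wₕ²(1 − fₕ)sₕ²/nₕ with Wₕ = Nₕ/N, N = 12849.
Private: Wₕ = 0.30438166; term = 0.30438166²·(1 − 0.21580159)·11720/844 = 1.0088999.
Nonprofit: Wₕ = 0.69561834; term = 0.69561834²·(1 − 0.23651824)·31540/2114 = 5.5118503.
Sum = 6.5207502.
SE = √(6.5207502) = 2.5536.

2.5536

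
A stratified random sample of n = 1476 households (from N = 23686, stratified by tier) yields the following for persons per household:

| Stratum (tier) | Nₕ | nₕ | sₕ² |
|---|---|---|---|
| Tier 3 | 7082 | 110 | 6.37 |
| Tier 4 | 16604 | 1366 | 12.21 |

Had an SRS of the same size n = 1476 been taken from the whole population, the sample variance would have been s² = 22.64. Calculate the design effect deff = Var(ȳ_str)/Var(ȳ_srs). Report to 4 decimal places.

Var(ȳ_str) = Σ Wₕ²(1−fₕ)sₕ²/nₕ with Wₕ = Nₕ/23686:
  Tier 3: (7082/23686)²·(1−110/7082)·6.37/110 = 0.0050965536
  Tier 4: (16604/23686)²·(1−1366/16604)·12.21/1366 = 0.0040310873
  → Var(ȳ_str) = 0.0091276409.
Var(ȳ_srs) = (1 − 1476/23686)·22.64/1476 = 0.014382914.
deff = 0.0091276409 / 0.014382914 = 0.6346.

0.6346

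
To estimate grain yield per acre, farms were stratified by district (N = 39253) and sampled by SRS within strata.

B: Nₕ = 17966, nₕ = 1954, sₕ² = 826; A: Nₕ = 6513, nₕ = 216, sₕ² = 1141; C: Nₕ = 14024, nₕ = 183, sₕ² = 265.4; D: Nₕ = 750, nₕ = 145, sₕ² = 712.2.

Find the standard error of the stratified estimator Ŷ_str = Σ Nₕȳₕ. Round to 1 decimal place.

Var(Ŷ_str) = Σₕ Nₕ²(1 − fₕ)sₕ²/nₕ.
B: 17966²·(1 − 1954/17966)·826/1954 = 1.2160529 × 10^8.
A: 6513²·(1 − 216/6513)·1141/216 = 2.16644 × 10^8.
C: 14024²·(1 − 183/14024)·265.4/183 = 2.81507 × 10^8.
D: 750²·(1 − 145/750)·712.2/145 = 2.2286948 × 10^6.
Sum = 6.2198498 × 10^8.
SE = √(6.2198498 × 10^8) = 24939.6.

24939.6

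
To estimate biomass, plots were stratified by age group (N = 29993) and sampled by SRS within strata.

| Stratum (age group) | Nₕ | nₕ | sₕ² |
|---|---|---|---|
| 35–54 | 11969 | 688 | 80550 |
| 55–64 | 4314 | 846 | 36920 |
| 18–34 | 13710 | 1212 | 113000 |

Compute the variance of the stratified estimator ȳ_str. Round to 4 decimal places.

Var(ȳ_str) = Σₕ Wₕ²(1 − fₕ)sₕ²/nₕ with Wₕ = Nₕ/N, N = 29993.
35–54: Wₕ = 0.39905978; term = 0.39905978²·(1 − 0.05748183)·80550/688 = 17.572872.
55–64: Wₕ = 0.14383356; term = 0.14383356²·(1 − 0.19610570)·36920/846 = 0.72578961.
18–34: Wₕ = 0.45710666; term = 0.45710666²·(1 − 0.08840263)·113000/1212 = 17.758815.
Sum = 36.057477.

36.0575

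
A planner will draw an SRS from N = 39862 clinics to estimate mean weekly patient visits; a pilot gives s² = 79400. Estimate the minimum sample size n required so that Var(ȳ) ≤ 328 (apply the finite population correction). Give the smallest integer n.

Without fpc, n₀ = s²/D = 79400/328 = 242.0732.
With fpc, (1 − n/N)·s²/n ≤ D requires n ≥ n₀/(1 + n₀/N) = 242.0732/(1 + 242.0732/39862) = 240.6120.
Rounding up, n = 241.

241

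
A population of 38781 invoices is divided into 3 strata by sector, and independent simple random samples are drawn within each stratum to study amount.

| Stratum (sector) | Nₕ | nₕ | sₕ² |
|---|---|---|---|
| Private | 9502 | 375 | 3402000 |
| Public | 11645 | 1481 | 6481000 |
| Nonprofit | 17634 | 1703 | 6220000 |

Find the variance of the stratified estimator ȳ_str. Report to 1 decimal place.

1549.8

Var(ȳ_str) = Σₕ Wₕ²(1 − fₕ)sₕ²/nₕ with Wₕ = Nₕ/N, N = 38781.
Private: Wₕ = 0.24501689; term = 0.24501689²·(1 − 0.03946538)·3402000/375 = 523.12817.
Public: Wₕ = 0.30027591; term = 0.30027591²·(1 − 0.12717905)·6481000/1481 = 344.39204.
Nonprofit: Wₕ = 0.45470720; term = 0.45470720²·(1 − 0.09657480)·6220000/1703 = 682.23124.
Sum = 1549.7515.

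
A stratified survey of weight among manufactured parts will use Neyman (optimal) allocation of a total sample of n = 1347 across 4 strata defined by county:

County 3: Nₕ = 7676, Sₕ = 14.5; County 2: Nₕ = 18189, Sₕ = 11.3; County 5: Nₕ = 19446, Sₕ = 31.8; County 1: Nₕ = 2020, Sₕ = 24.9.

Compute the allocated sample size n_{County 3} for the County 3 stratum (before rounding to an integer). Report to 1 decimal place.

152.1

Neyman allocation: nₕ = n·NₕSₕ / Σⱼ NⱼSⱼ.
Σ NⱼSⱼ = 7676·14.5 + 18189·11.3 + 19446·31.8 + 2020·24.9 = 985518.5.
n_{County 3} = 1347·7676·14.5 / 985518.5 = 152.1.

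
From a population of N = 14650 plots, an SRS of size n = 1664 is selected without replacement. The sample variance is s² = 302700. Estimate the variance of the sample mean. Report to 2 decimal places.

161.25

Under SRS without replacement, Var(ȳ) = (1 − f)·s²/n with f = n/N = 1664/14650 = 0.11358362.
Var(ȳ) = (1 − 0.11358362)·302700/1664 = 0.88641638·181.91106 = 161.24894.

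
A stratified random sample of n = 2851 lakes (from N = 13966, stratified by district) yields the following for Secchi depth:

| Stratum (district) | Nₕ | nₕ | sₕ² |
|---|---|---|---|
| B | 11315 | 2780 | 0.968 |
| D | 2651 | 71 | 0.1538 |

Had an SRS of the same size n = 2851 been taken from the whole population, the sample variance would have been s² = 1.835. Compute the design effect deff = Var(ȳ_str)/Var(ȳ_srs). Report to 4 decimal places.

0.4849

Var(ȳ_str) = Σ Wₕ²(1−fₕ)sₕ²/nₕ with Wₕ = Nₕ/13966:
  B: (11315/13966)²·(1−2780/11315)·0.968/2780 = 1.724029 × 10^-4
  D: (2651/13966)²·(1−71/2651)·0.1538/71 = 7.5959718 × 10^-5
  → Var(ȳ_str) = 2.4836262 × 10^-4.
Var(ȳ_srs) = (1 − 2851/13966)·1.835/2851 = 5.1224329 × 10^-4.
deff = (2.4836262 × 10^-4) / (5.1224329 × 10^-4) = 0.4849.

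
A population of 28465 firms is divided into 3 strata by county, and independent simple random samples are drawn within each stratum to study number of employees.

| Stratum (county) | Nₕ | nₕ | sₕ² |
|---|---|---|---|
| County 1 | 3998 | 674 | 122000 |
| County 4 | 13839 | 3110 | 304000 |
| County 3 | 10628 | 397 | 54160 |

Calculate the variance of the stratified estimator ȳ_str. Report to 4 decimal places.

Var(ȳ_str) = Σₕ Wₕ²(1 − fₕ)sₕ²/nₕ with Wₕ = Nₕ/N, N = 28465.
County 1: Wₕ = 0.14045319; term = 0.14045319²·(1 − 0.16858429)·122000/674 = 2.9688029.
County 4: Wₕ = 0.48617601; term = 0.48617601²·(1 − 0.22472722)·304000/3110 = 17.912441.
County 3: Wₕ = 0.37337081; term = 0.37337081²·(1 − 0.03735416)·54160/397 = 18.307768.
Sum = 39.189012.

39.1890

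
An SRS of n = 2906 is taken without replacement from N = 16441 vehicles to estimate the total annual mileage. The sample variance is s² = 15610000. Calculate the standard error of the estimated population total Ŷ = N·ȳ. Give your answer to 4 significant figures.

Var(Ŷ) = N²·Var(ȳ) = N²·(1 − n/N)·s²/n.
f = 2906/16441 = 0.17675324; Var(ȳ) = 0.82324676·15610000/2906 = 4422.1892.
Var(Ŷ) = 16441² · 4422.1892 = 1.1953464 × 10^12.
SE(Ŷ) = √(1.1953464 × 10^12) = 1.093 × 10^6.

1.093 × 10^6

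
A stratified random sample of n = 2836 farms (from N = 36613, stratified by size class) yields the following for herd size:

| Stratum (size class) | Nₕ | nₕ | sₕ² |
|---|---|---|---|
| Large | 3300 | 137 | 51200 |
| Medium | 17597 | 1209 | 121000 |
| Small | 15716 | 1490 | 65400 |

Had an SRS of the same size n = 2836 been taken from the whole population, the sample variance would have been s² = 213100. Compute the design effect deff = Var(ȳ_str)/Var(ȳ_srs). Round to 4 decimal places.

0.4582

Var(ȳ_str) = Σ Wₕ²(1−fₕ)sₕ²/nₕ with Wₕ = Nₕ/36613:
  Large: (3300/36613)²·(1−137/3300)·51200/137 = 2.9099927
  Medium: (17597/36613)²·(1−1209/17597)·121000/1209 = 21.530446
  Small: (15716/36613)²·(1−1490/15716)·65400/1490 = 7.3205831
  → Var(ȳ_str) = 31.761022.
Var(ȳ_srs) = (1 − 2836/36613)·213100/2836 = 69.320707.
deff = 31.761022 / 69.320707 = 0.4582.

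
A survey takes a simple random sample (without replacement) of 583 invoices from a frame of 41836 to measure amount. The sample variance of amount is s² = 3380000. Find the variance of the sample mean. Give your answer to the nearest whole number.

5717

Under SRS without replacement, Var(ȳ) = (1 − f)·s²/n with f = n/N = 583/41836 = 0.01393537.
Var(ȳ) = (1 − 0.01393537)·3380000/583 = 0.98606463·5797.5986 = 5716.807.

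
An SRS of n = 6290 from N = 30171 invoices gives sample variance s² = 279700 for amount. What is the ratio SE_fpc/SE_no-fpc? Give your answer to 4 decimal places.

0.8897

f = n/N = 6290/30171 = 0.20847834.
SE_no-fpc = √(s²/n) = 6.6683888; SE_fpc = √((1−f)s²/n) = 5.932699.
Ratio = √(1−f) = 0.88967503.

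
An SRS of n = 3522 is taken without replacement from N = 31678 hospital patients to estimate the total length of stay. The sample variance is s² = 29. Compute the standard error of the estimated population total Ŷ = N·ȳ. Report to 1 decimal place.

Var(Ŷ) = N²·Var(ȳ) = N²·(1 − n/N)·s²/n.
f = 3522/31678 = 0.11118126; Var(ȳ) = 0.88881874·29/3522 = 0.0073184961.
Var(Ŷ) = 31678² · 0.0073184961 = 7.3440792 × 10^6.
SE(Ŷ) = √(7.3440792 × 10^6) = 2710.0.

2710.0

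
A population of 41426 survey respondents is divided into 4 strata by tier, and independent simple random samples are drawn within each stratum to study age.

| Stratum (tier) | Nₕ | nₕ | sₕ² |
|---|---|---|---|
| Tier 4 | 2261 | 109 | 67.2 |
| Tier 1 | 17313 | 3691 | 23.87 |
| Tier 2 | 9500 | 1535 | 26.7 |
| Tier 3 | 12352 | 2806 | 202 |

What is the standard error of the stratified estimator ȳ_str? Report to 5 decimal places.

Var(ȳ_str) = Σₕ Wₕ²(1 − fₕ)sₕ²/nₕ with Wₕ = Nₕ/N, N = 41426.
Tier 4: Wₕ = 0.05457925; term = 0.05457925²·(1 − 0.04820876)·67.2/109 = 0.0017479927.
Tier 1: Wₕ = 0.41792594; term = 0.41792594²·(1 − 0.21319240)·23.87/3691 = 8.8874174 × 10^-4.
Tier 2: Wₕ = 0.22932458; term = 0.22932458²·(1 − 0.16157895)·26.7/1535 = 7.6694861 × 10^-4.
Tier 3: Wₕ = 0.29817023; term = 0.29817023²·(1 − 0.22716969)·202/2806 = 0.004946254.
Sum = 0.0083499371.
SE = √(0.0083499371) = 0.09138.

0.09138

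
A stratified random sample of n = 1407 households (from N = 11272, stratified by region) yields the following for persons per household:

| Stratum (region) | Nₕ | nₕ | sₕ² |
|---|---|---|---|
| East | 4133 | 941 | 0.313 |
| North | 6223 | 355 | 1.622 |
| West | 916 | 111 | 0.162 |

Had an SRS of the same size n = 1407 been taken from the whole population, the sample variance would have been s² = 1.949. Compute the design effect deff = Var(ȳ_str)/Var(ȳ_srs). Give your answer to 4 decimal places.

1.1186

Var(ȳ_str) = Σ Wₕ²(1−fₕ)sₕ²/nₕ with Wₕ = Nₕ/11272:
  East: (4133/11272)²·(1−941/4133)·0.313/941 = 3.4536716 × 10^-5
  North: (6223/11272)²·(1−355/6223)·1.622/355 = 0.0013131382
  West: (916/11272)²·(1−111/916)·0.162/111 = 8.4699614 × 10^-6
  → Var(ȳ_str) = 0.0013561449.
Var(ȳ_srs) = (1 − 1407/11272)·1.949/1407 = 0.0012123105.
deff = 0.0013561449 / 0.0012123105 = 1.1186.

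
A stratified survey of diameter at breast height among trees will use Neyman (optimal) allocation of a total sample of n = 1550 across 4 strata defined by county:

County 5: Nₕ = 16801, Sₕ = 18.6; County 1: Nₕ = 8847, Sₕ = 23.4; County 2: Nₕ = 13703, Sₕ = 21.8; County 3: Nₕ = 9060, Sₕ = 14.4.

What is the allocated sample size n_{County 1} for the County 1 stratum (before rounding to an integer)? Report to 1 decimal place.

338.2

Neyman allocation: nₕ = n·NₕSₕ / Σⱼ NⱼSⱼ.
Σ NⱼSⱼ = 16801·18.6 + 8847·23.4 + 13703·21.8 + 9060·14.4 = 948707.8.
n_{County 1} = 1550·8847·23.4 / 948707.8 = 338.2.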